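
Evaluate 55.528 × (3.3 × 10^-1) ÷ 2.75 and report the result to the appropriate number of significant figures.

6.7

55.528 × (3.3 × 10^-1) ÷ 2.75 = 6.66336
Multiplication/division keeps the fewest significant figures: 55.528 → 5 s.f., 3.3 × 10^-1 → 2 s.f., 2.75 → 3 s.f.; limit is 2.
Rounded to 2 significant figures: 6.7.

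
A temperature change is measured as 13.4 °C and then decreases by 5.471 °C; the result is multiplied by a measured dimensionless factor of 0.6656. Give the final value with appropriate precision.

13.4 °C − 5.471 °C = 7.929 °C; the difference is limited to 1 decimal place (2 s.f.).
Carrying full precision, 7.929 × 0.6656 = 5.2775424 °C; 0.6656 has 4 s.f., so the result keeps min(2, 4) = 2 s.f.
Rounded to 2 significant figures: 5.3 °C.

5.3 °C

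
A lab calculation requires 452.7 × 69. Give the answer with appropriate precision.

452.7 × 69 = 31236.3
Multiplication/division keeps the fewest significant figures: 452.7 → 4 s.f., 69 → 2 s.f.; limit is 2.
Rounded to 2 significant figures: 3.1 × 10⁴.

3.1 × 10⁴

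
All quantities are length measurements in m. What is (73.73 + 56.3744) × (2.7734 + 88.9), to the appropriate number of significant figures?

1.19 × 10⁴ m²

73.73 + 56.3744 = 130.1044, limited to 2 d.p. → 5 s.f.; 2.7734 + 88.9 = 91.6734, limited to 1 d.p. → 3 s.f.
Carrying full precision, 130.1044 × 91.6734 = 11927.112703…; keep min(5, 3) = 3 s.f.
Rounded to 3 significant figures: 1.19 × 10⁴ m².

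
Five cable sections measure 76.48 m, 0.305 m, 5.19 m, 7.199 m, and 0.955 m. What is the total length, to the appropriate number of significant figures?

90.13 m

76.48 m + 0.305 m + 5.19 m + 7.199 m + 0.955 m = 90.129 m.
Addition/subtraction keeps the fewest decimal places: 76.48 → 2 decimal places, 0.305 → 3 decimal places, 5.19 → 2 decimal places, 7.199 → 3 decimal places, 0.955 → 3 decimal places; limit is 2.
Rounded to 2 decimal places: 90.13 m.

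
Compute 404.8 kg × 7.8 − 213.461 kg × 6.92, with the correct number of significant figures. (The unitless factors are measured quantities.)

1.7 × 10³ kg

404.8 × 7.8 = 3157.44 → 3.2 × 10³ kg (2 s.f., last digit at the 10^2 place).
213.461 × 6.92 = 1477.15012 → 1.48 × 10³ kg (3 s.f., last digit at the 10^1 place).
Difference: 1680.28988 kg; keep the coarser place, 10^2.
Result: 1.7 × 10³ kg.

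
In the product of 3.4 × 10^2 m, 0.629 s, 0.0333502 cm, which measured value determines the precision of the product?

3.4 × 10^2 m

3.4 × 10^2 m → 2 s.f.; 0.629 s → 3 s.f.; 0.0333502 cm → 6 s.f.
The fewest is 2 significant figures, from 3.4 × 10^2 m.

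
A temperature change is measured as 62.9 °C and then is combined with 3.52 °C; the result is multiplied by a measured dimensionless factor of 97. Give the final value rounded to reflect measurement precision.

62.9 °C + 3.52 °C = 66.42 °C; the sum is limited to 1 decimal place (3 s.f.).
Carrying full precision, 66.42 × 97 = 6442.74 °C; 97 has 2 s.f., so the result keeps min(3, 2) = 2 s.f.
Rounded to 2 significant figures: 6.4 × 10^3 °C.

6.4 × 10^3 °C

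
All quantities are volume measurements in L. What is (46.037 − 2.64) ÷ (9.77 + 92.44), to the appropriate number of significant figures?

0.4246

46.037 − 2.64 = 43.397, limited to 2 d.p. → 4 s.f.; 9.77 + 92.44 = 102.21, limited to 2 d.p. → 5 s.f.
Carrying full precision, 43.397 ÷ 102.21 = 0.424586635359…; keep min(4, 5) = 4 s.f.
Rounded to 4 significant figures: 0.4246.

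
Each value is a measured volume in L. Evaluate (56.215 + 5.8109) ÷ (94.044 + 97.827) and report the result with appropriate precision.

56.215 + 5.8109 = 62.0259, limited to 3 d.p. → 5 s.f.; 94.044 + 97.827 = 191.871, limited to 3 d.p. → 6 s.f.
Carrying full precision, 62.0259 ÷ 191.871 = 0.323268758697…; keep min(5, 6) = 5 s.f.
Rounded to 5 significant figures: 0.32327.

0.32327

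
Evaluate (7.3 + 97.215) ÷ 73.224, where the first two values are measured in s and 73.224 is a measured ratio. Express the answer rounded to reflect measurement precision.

7.3 s + 97.215 s = 104.515 s; the sum is limited to 1 decimal place (4 s.f.).
Carrying full precision, 104.515 ÷ 73.224 = 1.42733256856… s; 73.224 has 5 s.f., so the result keeps min(4, 5) = 4 s.f.
Rounded to 4 significant figures: 1.427 s.

1.427 s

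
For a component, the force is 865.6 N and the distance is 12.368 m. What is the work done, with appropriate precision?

work done = 865.6 N × 12.368 m = 10705.7408 J.
865.6 has 4 significant figures; 12.368 has 5.
Division/multiplication keeps the fewest: 4 significant figures.
Rounded: 1.071 × 10^4 J.

1.071 × 10^4 J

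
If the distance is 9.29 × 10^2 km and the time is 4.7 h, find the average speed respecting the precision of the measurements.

2.0 × 10^2 km/h

average speed = 9.29 × 10^2 km ÷ 4.7 h = 197.659574468… km/h.
9.29 × 10^2 has 3 significant figures; 4.7 has 2.
Division/multiplication keeps the fewest: 2 significant figures.
Rounded: 2.0 × 10^2 km/h.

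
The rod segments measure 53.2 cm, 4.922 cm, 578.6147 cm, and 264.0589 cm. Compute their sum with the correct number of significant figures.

53.2 cm + 4.922 cm + 578.6147 cm + 264.0589 cm = 900.7956 cm.
Addition/subtraction keeps the fewest decimal places: 53.2 → 1 decimal place, 4.922 → 3 decimal places, 578.6147 → 4 decimal places, 264.0589 → 4 decimal places; limit is 1.
Rounded to 1 decimal place: 900.8 cm.

900.8 cm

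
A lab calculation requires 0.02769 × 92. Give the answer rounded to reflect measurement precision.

2.5

0.02769 × 92 = 2.54748
Multiplication/division keeps the fewest significant figures: 0.02769 → 4 s.f., 92 → 2 s.f.; limit is 2.
Rounded to 2 significant figures: 2.5.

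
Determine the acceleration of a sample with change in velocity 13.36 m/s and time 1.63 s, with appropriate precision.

8.20 m/s²

acceleration = 13.36 m/s ÷ 1.63 s = 8.1963190184… m/s².
13.36 has 4 significant figures; 1.63 has 3.
Division/multiplication keeps the fewest: 3 significant figures.
Rounded: 8.20 m/s².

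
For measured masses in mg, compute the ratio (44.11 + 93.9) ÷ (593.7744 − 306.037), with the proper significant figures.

44.11 + 93.9 = 138.01, limited to 1 d.p. → 4 s.f.; 593.7744 − 306.037 = 287.7374, limited to 3 d.p. → 6 s.f.
Carrying full precision, 138.01 ÷ 287.7374 = 0.479638726144…; keep min(4, 6) = 4 s.f.
Rounded to 4 significant figures: 0.4796.

0.4796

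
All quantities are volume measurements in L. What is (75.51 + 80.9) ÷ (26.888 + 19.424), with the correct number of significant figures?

3.377

75.51 + 80.9 = 156.41, limited to 1 d.p. → 4 s.f.; 26.888 + 19.424 = 46.312, limited to 3 d.p. → 5 s.f.
Carrying full precision, 156.41 ÷ 46.312 = 3.37731041631…; keep min(4, 5) = 4 s.f.
Rounded to 4 significant figures: 3.377.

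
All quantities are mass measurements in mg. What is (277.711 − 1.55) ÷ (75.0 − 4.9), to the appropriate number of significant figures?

277.711 − 1.55 = 276.161, limited to 2 d.p. → 5 s.f.; 75.0 − 4.9 = 70.1, limited to 1 d.p. → 3 s.f.
Carrying full precision, 276.161 ÷ 70.1 = 3.93952924394…; keep min(5, 3) = 3 s.f.
Rounded to 3 significant figures: 3.94.

3.94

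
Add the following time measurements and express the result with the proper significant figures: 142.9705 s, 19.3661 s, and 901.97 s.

1064.31 s

142.9705 s + 19.3661 s + 901.97 s = 1064.3066 s.
Addition/subtraction keeps the fewest decimal places: 142.9705 → 4 decimal places, 19.3661 → 4 decimal places, 901.97 → 2 decimal places; limit is 2.
Rounded to 2 decimal places: 1064.31 s.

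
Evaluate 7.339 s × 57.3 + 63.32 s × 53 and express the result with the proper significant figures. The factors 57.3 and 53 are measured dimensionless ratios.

7.339 × 57.3 = 420.5247 → 421 s (3 s.f., last digit at the 10^0 place).
63.32 × 53 = 3355.96 → 3.4 × 10³ s (2 s.f., last digit at the 10^2 place).
Sum: 3776.4847 s; keep the coarser place, 10^2.
Result: 3.8 × 10³ s.

3.8 × 10³ s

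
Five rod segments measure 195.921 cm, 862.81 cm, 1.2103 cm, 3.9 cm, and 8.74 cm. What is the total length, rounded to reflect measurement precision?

195.921 cm + 862.81 cm + 1.2103 cm + 3.9 cm + 8.74 cm = 1072.5813 cm.
Addition/subtraction keeps the fewest decimal places: 195.921 → 3 decimal places, 862.81 → 2 decimal places, 1.2103 → 4 decimal places, 3.9 → 1 decimal place, 8.74 → 2 decimal places; limit is 1.
Rounded to 1 decimal place: 1072.6 cm.

1072.6 cm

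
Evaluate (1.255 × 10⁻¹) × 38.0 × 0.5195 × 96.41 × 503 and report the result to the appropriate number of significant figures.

(1.255 × 10⁻¹) × 38.0 × 0.5195 × 96.41 × 503 = 120144.236601…
Multiplication/division keeps the fewest significant figures: 1.255 × 10⁻¹ → 4 s.f., 38.0 → 3 s.f., 0.5195 → 4 s.f., 96.41 → 4 s.f., 503 → 3 s.f.; limit is 3.
Rounded to 3 significant figures: 1.20 × 10⁵.

1.20 × 10⁵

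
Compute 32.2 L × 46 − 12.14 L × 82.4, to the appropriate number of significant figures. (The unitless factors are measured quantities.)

5 × 10^2 L

32.2 × 46 = 1481.2 → 1.5 × 10^3 L (2 s.f., last digit at the 10^2 place).
12.14 × 82.4 = 1000.336 → 1.00 × 10^3 L (3 s.f., last digit at the 10^1 place).
Difference: 480.864 L; keep the coarser place, 10^2.
Result: 5 × 10^2 L.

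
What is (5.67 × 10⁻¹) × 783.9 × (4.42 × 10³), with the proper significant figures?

1.96 × 10⁶

(5.67 × 10⁻¹) × 783.9 × (4.42 × 10³) = 1964563.146
Multiplication/division keeps the fewest significant figures: 5.67 × 10⁻¹ → 3 s.f., 783.9 → 4 s.f., 4.42 × 10³ → 3 s.f.; limit is 3.
Rounded to 3 significant figures: 1.96 × 10⁶.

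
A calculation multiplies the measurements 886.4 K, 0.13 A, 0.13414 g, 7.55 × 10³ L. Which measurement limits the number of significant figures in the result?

886.4 K → 4 s.f.; 0.13 A → 2 s.f.; 0.13414 g → 5 s.f.; 7.55 × 10³ L → 3 s.f.
The fewest is 2 significant figures, from 0.13 A.

0.13 A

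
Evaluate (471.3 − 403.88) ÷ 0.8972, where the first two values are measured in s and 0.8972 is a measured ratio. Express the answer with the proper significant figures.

471.3 s − 403.88 s = 67.42 s; the difference is limited to 1 decimal place (3 s.f.).
Carrying full precision, 67.42 ÷ 0.8972 = 75.1448952296… s; 0.8972 has 4 s.f., so the result keeps min(3, 4) = 3 s.f.
Rounded to 3 significant figures: 75.1 s.

75.1 s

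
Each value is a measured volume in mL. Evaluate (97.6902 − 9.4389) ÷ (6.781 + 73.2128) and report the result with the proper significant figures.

1.1032

97.6902 − 9.4389 = 88.2513, limited to 4 d.p. → 6 s.f.; 6.781 + 73.2128 = 79.9938, limited to 3 d.p. → 5 s.f.
Carrying full precision, 88.2513 ÷ 79.9938 = 1.10322675007…; keep min(6, 5) = 5 s.f.
Rounded to 5 significant figures: 1.1032.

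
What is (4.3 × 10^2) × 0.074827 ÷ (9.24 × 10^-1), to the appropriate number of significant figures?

(4.3 × 10^2) × 0.074827 ÷ (9.24 × 10^-1) = 34.8220887446…
Multiplication/division keeps the fewest significant figures: 4.3 × 10^2 → 2 s.f., 0.074827 → 5 s.f., 9.24 × 10^-1 → 3 s.f.; limit is 2.
Rounded to 2 significant figures: 35.

35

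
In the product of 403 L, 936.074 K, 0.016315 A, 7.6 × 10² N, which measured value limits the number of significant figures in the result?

403 L → 3 s.f.; 936.074 K → 6 s.f.; 0.016315 A → 5 s.f.; 7.6 × 10² N → 2 s.f.
The fewest is 2 significant figures, from 7.6 × 10² N.

7.6 × 10² N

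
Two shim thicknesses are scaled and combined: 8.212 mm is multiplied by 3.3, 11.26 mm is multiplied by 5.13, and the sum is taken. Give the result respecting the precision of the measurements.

85 mm

8.212 × 3.3 = 27.0996 → 27 mm (2 s.f., last digit at the 10^0 place).
11.26 × 5.13 = 57.7638 → 57.8 mm (3 s.f., last digit at the 10^-1 place).
Sum: 84.8634 mm; keep the coarser place, 10^0.
Result: 85 mm.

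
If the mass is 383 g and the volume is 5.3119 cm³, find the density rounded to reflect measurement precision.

density = 383 g ÷ 5.3119 cm³ = 72.1022609612… g/cm³.
383 has 3 significant figures; 5.3119 has 5.
Division/multiplication keeps the fewest: 3 significant figures.
Rounded: 72.1 g/cm³.

72.1 g/cm³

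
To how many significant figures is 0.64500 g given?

0.64500: leading zeros are not significant; trailing zeros after a decimal point are significant.

5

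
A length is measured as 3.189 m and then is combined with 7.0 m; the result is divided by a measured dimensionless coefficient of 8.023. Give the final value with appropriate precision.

1.27 m

3.189 m + 7.0 m = 10.189 m; the sum is limited to 1 decimal place (3 s.f.).
Carrying full precision, 10.189 ÷ 8.023 = 1.26997382525… m; 8.023 has 4 s.f., so the result keeps min(3, 4) = 3 s.f.
Rounded to 3 significant figures: 1.27 m.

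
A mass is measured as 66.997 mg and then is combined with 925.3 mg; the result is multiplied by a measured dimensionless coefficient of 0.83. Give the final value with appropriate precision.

66.997 mg + 925.3 mg = 992.297 mg; the sum is limited to 1 decimal place (4 s.f.).
Carrying full precision, 992.297 × 0.83 = 823.60651 mg; 0.83 has 2 s.f., so the result keeps min(4, 2) = 2 s.f.
Rounded to 2 significant figures: 8.2 × 10^2 mg.

8.2 × 10^2 mg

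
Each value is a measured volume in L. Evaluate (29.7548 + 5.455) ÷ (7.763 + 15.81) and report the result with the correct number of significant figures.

1.494

29.7548 + 5.455 = 35.2098, limited to 3 d.p. → 5 s.f.; 7.763 + 15.81 = 23.573, limited to 2 d.p. → 4 s.f.
Carrying full precision, 35.2098 ÷ 23.573 = 1.49364951427…; keep min(5, 4) = 4 s.f.
Rounded to 4 significant figures: 1.494.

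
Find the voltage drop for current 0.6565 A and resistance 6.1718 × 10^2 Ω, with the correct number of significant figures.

405.2 V

voltage drop = 0.6565 A × 6.1718 × 10^2 Ω = 405.17867 V.
0.6565 has 4 significant figures; 6.1718 × 10^2 has 5.
Division/multiplication keeps the fewest: 4 significant figures.
Rounded: 405.2 V.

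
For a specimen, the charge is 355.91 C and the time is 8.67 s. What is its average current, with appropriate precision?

average current = 355.91 C ÷ 8.67 s = 41.0507497116… A.
355.91 has 5 significant figures; 8.67 has 3.
Division/multiplication keeps the fewest: 3 significant figures.
Rounded: 41.1 A.

41.1 A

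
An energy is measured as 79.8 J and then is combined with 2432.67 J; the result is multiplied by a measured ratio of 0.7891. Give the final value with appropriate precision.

1.983 × 10³ J

79.8 J + 2432.67 J = 2512.47 J; the sum is limited to 1 decimal place (5 s.f.).
Carrying full precision, 2512.47 × 0.7891 = 1982.590077 J; 0.7891 has 4 s.f., so the result keeps min(5, 4) = 4 s.f.
Rounded to 4 significant figures: 1.983 × 10³ J.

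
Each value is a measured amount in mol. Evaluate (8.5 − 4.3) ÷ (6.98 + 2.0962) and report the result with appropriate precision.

8.5 − 4.3 = 4.2, limited to 1 d.p. → 2 s.f.; 6.98 + 2.0962 = 9.0762, limited to 2 d.p. → 3 s.f.
Carrying full precision, 4.2 ÷ 9.0762 = 0.462748727441…; keep min(2, 3) = 2 s.f.
Rounded to 2 significant figures: 0.46.

0.46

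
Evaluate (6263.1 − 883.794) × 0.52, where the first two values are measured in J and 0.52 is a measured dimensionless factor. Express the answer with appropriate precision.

6263.1 J − 883.794 J = 5379.306 J; the difference is limited to 1 decimal place (5 s.f.).
Carrying full precision, 5379.306 × 0.52 = 2797.23912 J; 0.52 has 2 s.f., so the result keeps min(5, 2) = 2 s.f.
Rounded to 2 significant figures: 2.8 × 10^3 J.

2.8 × 10^3 J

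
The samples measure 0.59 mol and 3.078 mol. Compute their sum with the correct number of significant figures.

3.67 mol

0.59 mol + 3.078 mol = 3.668 mol.
Addition/subtraction keeps the fewest decimal places: 0.59 → 2 decimal places, 3.078 → 3 decimal places; limit is 2.
Rounded to 2 decimal places: 3.67 mol.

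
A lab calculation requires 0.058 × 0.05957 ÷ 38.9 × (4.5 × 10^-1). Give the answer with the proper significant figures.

4.0 × 10^-5

0.058 × 0.05957 ÷ 38.9 × (4.5 × 10^-1) = 0.0000399685604113…
Multiplication/division keeps the fewest significant figures: 0.058 → 2 s.f., 0.05957 → 4 s.f., 38.9 → 3 s.f., 4.5 × 10^-1 → 2 s.f.; limit is 2.
Rounded to 2 significant figures: 4.0 × 10^-5.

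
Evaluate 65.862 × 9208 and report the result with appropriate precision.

6.065 × 10^5

65.862 × 9208 = 606457.296
Multiplication/division keeps the fewest significant figures: 65.862 → 5 s.f., 9208 → 4 s.f.; limit is 4.
Rounded to 4 significant figures: 6.065 × 10^5.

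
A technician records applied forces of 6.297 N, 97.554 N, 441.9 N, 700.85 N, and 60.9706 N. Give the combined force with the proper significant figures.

1307.6 N

6.297 N + 97.554 N + 441.9 N + 700.85 N + 60.9706 N = 1307.5716 N.
Addition/subtraction keeps the fewest decimal places: 6.297 → 3 decimal places, 97.554 → 3 decimal places, 441.9 → 1 decimal place, 700.85 → 2 decimal places, 60.9706 → 4 decimal places; limit is 1.
Rounded to 1 decimal place: 1307.6 N.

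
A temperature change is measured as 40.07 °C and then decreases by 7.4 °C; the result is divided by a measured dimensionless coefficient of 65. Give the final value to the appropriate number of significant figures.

0.50 °C

40.07 °C − 7.4 °C = 32.67 °C; the difference is limited to 1 decimal place (3 s.f.).
Carrying full precision, 32.67 ÷ 65 = 0.502615384615… °C; 65 has 2 s.f., so the result keeps min(3, 2) = 2 s.f.
Rounded to 2 significant figures: 0.50 °C.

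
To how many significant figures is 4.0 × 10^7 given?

4.0 × 10^7: in scientific notation every digit of the coefficient is significant.

2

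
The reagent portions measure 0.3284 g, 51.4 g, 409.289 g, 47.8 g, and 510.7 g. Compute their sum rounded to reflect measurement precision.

0.3284 g + 51.4 g + 409.289 g + 47.8 g + 510.7 g = 1019.5174 g.
Addition/subtraction keeps the fewest decimal places: 0.3284 → 4 decimal places, 51.4 → 1 decimal place, 409.289 → 3 decimal places, 47.8 → 1 decimal place, 510.7 → 1 decimal place; limit is 1.
Rounded to 1 decimal place: 1019.5 g.

1019.5 g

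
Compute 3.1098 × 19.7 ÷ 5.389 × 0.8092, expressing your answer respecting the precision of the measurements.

9.20

3.1098 × 19.7 ÷ 5.389 × 0.8092 = 9.19912194322…
Multiplication/division keeps the fewest significant figures: 3.1098 → 5 s.f., 19.7 → 3 s.f., 5.389 → 4 s.f., 0.8092 → 4 s.f.; limit is 3.
Rounded to 3 significant figures: 9.20.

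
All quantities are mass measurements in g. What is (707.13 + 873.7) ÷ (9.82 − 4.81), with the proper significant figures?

316

707.13 + 873.7 = 1580.83, limited to 1 d.p. → 5 s.f.; 9.82 − 4.81 = 5.01, limited to 2 d.p. → 3 s.f.
Carrying full precision, 1580.83 ÷ 5.01 = 315.53493014…; keep min(5, 3) = 3 s.f.
Rounded to 3 significant figures: 316.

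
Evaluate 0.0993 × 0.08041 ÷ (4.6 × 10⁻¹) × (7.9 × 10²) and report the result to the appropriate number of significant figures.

14

0.0993 × 0.08041 ÷ (4.6 × 10⁻¹) × (7.9 × 10²) = 13.7128766739…
Multiplication/division keeps the fewest significant figures: 0.0993 → 3 s.f., 0.08041 → 4 s.f., 4.6 × 10⁻¹ → 2 s.f., 7.9 × 10² → 2 s.f.; limit is 2.
Rounded to 2 significant figures: 14.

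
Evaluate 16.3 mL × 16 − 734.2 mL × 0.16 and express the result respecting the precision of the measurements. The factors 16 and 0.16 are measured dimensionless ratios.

16.3 × 16 = 260.8 → 2.6 × 10² mL (2 s.f., last digit at the 10^1 place).
734.2 × 0.16 = 117.472 → 1.2 × 10² mL (2 s.f., last digit at the 10^1 place).
Difference: 143.328 mL; keep the coarser place, 10^1.
Result: 1.4 × 10² mL.

1.4 × 10² mL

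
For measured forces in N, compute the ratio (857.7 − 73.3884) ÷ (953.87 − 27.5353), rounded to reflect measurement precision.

857.7 − 73.3884 = 784.3116, limited to 1 d.p. → 4 s.f.; 953.87 − 27.5353 = 926.3347, limited to 2 d.p. → 5 s.f.
Carrying full precision, 784.3116 ÷ 926.3347 = 0.846682737892…; keep min(4, 5) = 4 s.f.
Rounded to 4 significant figures: 8.467 × 10^-1.

8.467 × 10^-1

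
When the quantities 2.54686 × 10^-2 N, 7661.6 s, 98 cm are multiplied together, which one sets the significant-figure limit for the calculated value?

2.54686 × 10^-2 N → 6 s.f.; 7661.6 s → 5 s.f.; 98 cm → 2 s.f.
The fewest is 2 significant figures, from 98 cm.

98 cm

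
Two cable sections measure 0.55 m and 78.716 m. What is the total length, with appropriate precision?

79.27 m

0.55 m + 78.716 m = 79.266 m.
Addition/subtraction keeps the fewest decimal places: 0.55 → 2 decimal places, 78.716 → 3 decimal places; limit is 2.
Rounded to 2 decimal places: 79.27 m.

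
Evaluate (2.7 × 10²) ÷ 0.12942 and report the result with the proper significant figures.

(2.7 × 10²) ÷ 0.12942 = 2086.23087622…
Multiplication/division keeps the fewest significant figures: 2.7 × 10² → 2 s.f., 0.12942 → 5 s.f.; limit is 2.
Rounded to 2 significant figures: 2.1 × 10³.

2.1 × 10³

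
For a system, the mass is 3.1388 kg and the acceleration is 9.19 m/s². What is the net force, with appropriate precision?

28.8 N

net force = 3.1388 kg × 9.19 m/s² = 28.845572 N.
3.1388 has 5 significant figures; 9.19 has 3.
Division/multiplication keeps the fewest: 3 significant figures.
Rounded: 28.8 N.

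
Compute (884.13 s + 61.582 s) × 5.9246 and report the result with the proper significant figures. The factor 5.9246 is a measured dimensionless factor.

884.13 s + 61.582 s = 945.712 s; the sum is limited to 2 decimal places (5 s.f.).
Carrying full precision, 945.712 × 5.9246 = 5602.9653152 s; 5.9246 has 5 s.f., so the result keeps min(5, 5) = 5 s.f.
Rounded to 5 significant figures: 5603.0 s.

5603.0 s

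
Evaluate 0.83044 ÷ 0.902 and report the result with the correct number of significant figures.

0.83044 ÷ 0.902 = 0.92066518847…
Multiplication/division keeps the fewest significant figures: 0.83044 → 5 s.f., 0.902 → 3 s.f.; limit is 3.
Rounded to 3 significant figures: 9.21 × 10⁻¹.

9.21 × 10⁻¹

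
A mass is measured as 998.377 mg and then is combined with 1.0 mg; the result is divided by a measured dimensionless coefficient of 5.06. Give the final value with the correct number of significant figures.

998.377 mg + 1.0 mg = 999.377 mg; the sum is limited to 1 decimal place (4 s.f.).
Carrying full precision, 999.377 ÷ 5.06 = 197.505335968… mg; 5.06 has 3 s.f., so the result keeps min(4, 3) = 3 s.f.
Rounded to 3 significant figures: 198 mg.

198 mg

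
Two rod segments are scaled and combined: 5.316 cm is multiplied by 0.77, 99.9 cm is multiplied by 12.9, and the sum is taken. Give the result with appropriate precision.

5.316 × 0.77 = 4.09332 → 4.1 cm (2 s.f., last digit at the 10^-1 place).
99.9 × 12.9 = 1288.71 → 1.29 × 10³ cm (3 s.f., last digit at the 10^1 place).
Sum: 1292.80332 cm; keep the coarser place, 10^1.
Result: 1.29 × 10³ cm.

1.29 × 10³ cm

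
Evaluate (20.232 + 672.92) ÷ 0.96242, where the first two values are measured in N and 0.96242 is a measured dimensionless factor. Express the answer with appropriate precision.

20.232 N + 672.92 N = 693.152 N; the sum is limited to 2 decimal places (5 s.f.).
Carrying full precision, 693.152 ÷ 0.96242 = 720.217784335… N; 0.96242 has 5 s.f., so the result keeps min(5, 5) = 5 s.f.
Rounded to 5 significant figures: 720.22 N.

720.22 N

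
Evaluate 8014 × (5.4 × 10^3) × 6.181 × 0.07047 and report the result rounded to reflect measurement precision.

8014 × (5.4 × 10^3) × 6.181 × 0.07047 = 18849772.4993…
Multiplication/division keeps the fewest significant figures: 8014 → 4 s.f., 5.4 × 10^3 → 2 s.f., 6.181 → 4 s.f., 0.07047 → 4 s.f.; limit is 2.
Rounded to 2 significant figures: 1.9 × 10^7.

1.9 × 10^7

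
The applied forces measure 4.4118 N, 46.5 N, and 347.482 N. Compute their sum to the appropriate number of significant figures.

4.4118 N + 46.5 N + 347.482 N = 398.3938 N.
Addition/subtraction keeps the fewest decimal places: 4.4118 → 4 decimal places, 46.5 → 1 decimal place, 347.482 → 3 decimal places; limit is 1.
Rounded to 1 decimal place: 398.4 N.

398.4 N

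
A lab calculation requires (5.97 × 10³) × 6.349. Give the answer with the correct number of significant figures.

(5.97 × 10³) × 6.349 = 37903.53
Multiplication/division keeps the fewest significant figures: 5.97 × 10³ → 3 s.f., 6.349 → 4 s.f.; limit is 3.
Rounded to 3 significant figures: 3.79 × 10⁴.

3.79 × 10⁴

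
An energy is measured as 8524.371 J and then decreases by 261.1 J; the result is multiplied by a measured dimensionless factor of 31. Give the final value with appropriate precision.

8524.371 J − 261.1 J = 8263.271 J; the difference is limited to 1 decimal place (5 s.f.).
Carrying full precision, 8263.271 × 31 = 256161.401 J; 31 has 2 s.f., so the result keeps min(5, 2) = 2 s.f.
Rounded to 2 significant figures: 2.6 × 10⁵ J.

2.6 × 10⁵ J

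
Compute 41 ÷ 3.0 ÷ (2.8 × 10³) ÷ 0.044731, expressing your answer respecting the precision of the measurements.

0.11

41 ÷ 3.0 ÷ (2.8 × 10³) ÷ 0.044731 = 0.109117890969…
Multiplication/division keeps the fewest significant figures: 41 → 2 s.f., 3.0 → 2 s.f., 2.8 × 10³ → 2 s.f., 0.044731 → 5 s.f.; limit is 2.
Rounded to 2 significant figures: 0.11.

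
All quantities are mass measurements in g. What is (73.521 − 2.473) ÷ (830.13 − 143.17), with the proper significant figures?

73.521 − 2.473 = 71.048, limited to 3 d.p. → 5 s.f.; 830.13 − 143.17 = 686.96, limited to 2 d.p. → 5 s.f.
Carrying full precision, 71.048 ÷ 686.96 = 0.103423780133…; keep min(5, 5) = 5 s.f.
Rounded to 5 significant figures: 0.10342.

0.10342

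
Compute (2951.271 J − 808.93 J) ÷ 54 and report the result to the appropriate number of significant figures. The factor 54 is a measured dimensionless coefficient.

4.0 × 10^1 J

2951.271 J − 808.93 J = 2142.341 J; the difference is limited to 2 decimal places (6 s.f.).
Carrying full precision, 2142.341 ÷ 54 = 39.6729814815… J; 54 has 2 s.f., so the result keeps min(6, 2) = 2 s.f.
Rounded to 2 significant figures: 4.0 × 10^1 J.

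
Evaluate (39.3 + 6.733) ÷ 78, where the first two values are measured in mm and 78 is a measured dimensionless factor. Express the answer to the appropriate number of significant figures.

39.3 mm + 6.733 mm = 46.033 mm; the sum is limited to 1 decimal place (3 s.f.).
Carrying full precision, 46.033 ÷ 78 = 0.590166666667… mm; 78 has 2 s.f., so the result keeps min(3, 2) = 2 s.f.
Rounded to 2 significant figures: 0.59 mm.

0.59 mm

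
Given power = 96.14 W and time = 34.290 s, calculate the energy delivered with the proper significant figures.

energy delivered = 96.14 W × 34.290 s = 3296.6406 J.
96.14 has 4 significant figures; 34.290 has 5.
Division/multiplication keeps the fewest: 4 significant figures.
Rounded: 3297 J.

3297 J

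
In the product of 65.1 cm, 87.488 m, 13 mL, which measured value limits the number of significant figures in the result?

13 mL

65.1 cm → 3 s.f.; 87.488 m → 5 s.f.; 13 mL → 2 s.f.
The fewest is 2 significant figures, from 13 mL.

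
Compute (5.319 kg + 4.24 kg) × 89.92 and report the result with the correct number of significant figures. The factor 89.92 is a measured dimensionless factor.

8.60 × 10² kg

5.319 kg + 4.24 kg = 9.559 kg; the sum is limited to 2 decimal places (3 s.f.).
Carrying full precision, 9.559 × 89.92 = 859.54528 kg; 89.92 has 4 s.f., so the result keeps min(3, 4) = 3 s.f.
Rounded to 3 significant figures: 8.60 × 10² kg.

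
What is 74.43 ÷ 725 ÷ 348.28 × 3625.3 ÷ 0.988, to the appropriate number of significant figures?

1.08

74.43 ÷ 725 ÷ 348.28 × 3625.3 ÷ 0.988 = 1.08160449402…
Multiplication/division keeps the fewest significant figures: 74.43 → 4 s.f., 725 → 3 s.f., 348.28 → 5 s.f., 3625.3 → 5 s.f., 0.988 → 3 s.f.; limit is 3.
Rounded to 3 significant figures: 1.08.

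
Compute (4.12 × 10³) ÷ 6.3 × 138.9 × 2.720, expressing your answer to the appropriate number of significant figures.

(4.12 × 10³) ÷ 6.3 × 138.9 × 2.720 = 247074.438095…
Multiplication/division keeps the fewest significant figures: 4.12 × 10³ → 3 s.f., 6.3 → 2 s.f., 138.9 → 4 s.f., 2.720 → 4 s.f.; limit is 2.
Rounded to 2 significant figures: 2.5 × 10⁵.

2.5 × 10⁵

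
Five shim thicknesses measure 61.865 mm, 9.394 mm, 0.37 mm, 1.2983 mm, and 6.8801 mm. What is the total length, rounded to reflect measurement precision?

79.81 mm

61.865 mm + 9.394 mm + 0.37 mm + 1.2983 mm + 6.8801 mm = 79.8074 mm.
Addition/subtraction keeps the fewest decimal places: 61.865 → 3 decimal places, 9.394 → 3 decimal places, 0.37 → 2 decimal places, 1.2983 → 4 decimal places, 6.8801 → 4 decimal places; limit is 2.
Rounded to 2 decimal places: 79.81 mm.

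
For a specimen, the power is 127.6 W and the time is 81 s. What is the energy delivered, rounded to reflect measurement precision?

1.0 × 10⁴ J

energy delivered = 127.6 W × 81 s = 10335.6 J.
127.6 has 4 significant figures; 81 has 2.
Division/multiplication keeps the fewest: 2 significant figures.
Rounded: 1.0 × 10⁴ J.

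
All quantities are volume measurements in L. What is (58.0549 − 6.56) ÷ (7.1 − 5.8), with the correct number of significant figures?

58.0549 − 6.56 = 51.4949, limited to 2 d.p. → 4 s.f.; 7.1 − 5.8 = 1.3, limited to 1 d.p. → 2 s.f.
Carrying full precision, 51.4949 ÷ 1.3 = 39.6114615385…; keep min(4, 2) = 2 s.f.
Rounded to 2 significant figures: 4.0 × 10¹.

4.0 × 10¹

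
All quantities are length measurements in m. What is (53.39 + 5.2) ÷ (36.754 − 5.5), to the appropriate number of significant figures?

53.39 + 5.2 = 58.59, limited to 1 d.p. → 3 s.f.; 36.754 − 5.5 = 31.254, limited to 1 d.p. → 3 s.f.
Carrying full precision, 58.59 ÷ 31.254 = 1.87464004607…; keep min(3, 3) = 3 s.f.
Rounded to 3 significant figures: 1.87.

1.87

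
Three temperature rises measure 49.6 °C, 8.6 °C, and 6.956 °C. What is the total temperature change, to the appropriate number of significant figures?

65.2 °C

49.6 °C + 8.6 °C + 6.956 °C = 65.156 °C.
Addition/subtraction keeps the fewest decimal places: 49.6 → 1 decimal place, 8.6 → 1 decimal place, 6.956 → 3 decimal places; limit is 1.
Rounded to 1 decimal place: 65.2 °C.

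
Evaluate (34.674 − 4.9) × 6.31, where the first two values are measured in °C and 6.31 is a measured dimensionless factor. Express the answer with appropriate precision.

34.674 °C − 4.9 °C = 29.774 °C; the difference is limited to 1 decimal place (3 s.f.).
Carrying full precision, 29.774 × 6.31 = 187.87394 °C; 6.31 has 3 s.f., so the result keeps min(3, 3) = 3 s.f.
Rounded to 3 significant figures: 188 °C.

188 °C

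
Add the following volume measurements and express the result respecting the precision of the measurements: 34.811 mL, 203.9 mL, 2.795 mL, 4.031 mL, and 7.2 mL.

34.811 mL + 203.9 mL + 2.795 mL + 4.031 mL + 7.2 mL = 252.737 mL.
Addition/subtraction keeps the fewest decimal places: 34.811 → 3 decimal places, 203.9 → 1 decimal place, 2.795 → 3 decimal places, 4.031 → 3 decimal places, 7.2 → 1 decimal place; limit is 1.
Rounded to 1 decimal place: 252.7 mL.

252.7 mL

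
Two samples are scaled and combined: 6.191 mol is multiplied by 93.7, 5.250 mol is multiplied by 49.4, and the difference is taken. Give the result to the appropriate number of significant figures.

321 mol

6.191 × 93.7 = 580.0967 → 5.80 × 10^2 mol (3 s.f., last digit at the 10^0 place).
5.250 × 49.4 = 259.35 → 259 mol (3 s.f., last digit at the 10^0 place).
Difference: 320.7467 mol; keep the coarser place, 10^0.
Result: 321 mol.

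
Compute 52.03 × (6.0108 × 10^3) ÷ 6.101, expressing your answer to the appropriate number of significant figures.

52.03 × (6.0108 × 10^3) ÷ 6.101 = 51260.7644648…
Multiplication/division keeps the fewest significant figures: 52.03 → 4 s.f., 6.0108 × 10^3 → 5 s.f., 6.101 → 4 s.f.; limit is 4.
Rounded to 4 significant figures: 5.126 × 10^4.

5.126 × 10^4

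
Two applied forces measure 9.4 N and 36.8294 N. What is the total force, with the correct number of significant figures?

9.4 N + 36.8294 N = 46.2294 N.
Addition/subtraction keeps the fewest decimal places: 9.4 → 1 decimal place, 36.8294 → 4 decimal places; limit is 1.
Rounded to 1 decimal place: 46.2 N.

46.2 N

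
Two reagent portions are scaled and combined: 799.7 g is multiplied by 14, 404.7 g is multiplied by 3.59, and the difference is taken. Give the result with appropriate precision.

1.0 × 10⁴ g

799.7 × 14 = 11195.8 → 1.1 × 10⁴ g (2 s.f., last digit at the 10^3 place).
404.7 × 3.59 = 1452.873 → 1.45 × 10³ g (3 s.f., last digit at the 10^1 place).
Difference: 9742.927 g; keep the coarser place, 10^3.
Result: 1.0 × 10⁴ g.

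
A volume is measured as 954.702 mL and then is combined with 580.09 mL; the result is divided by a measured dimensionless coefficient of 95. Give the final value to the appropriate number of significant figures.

16 mL

954.702 mL + 580.09 mL = 1534.792 mL; the sum is limited to 2 decimal places (6 s.f.).
Carrying full precision, 1534.792 ÷ 95 = 16.1557052632… mL; 95 has 2 s.f., so the result keeps min(6, 2) = 2 s.f.
Rounded to 2 significant figures: 16 mL.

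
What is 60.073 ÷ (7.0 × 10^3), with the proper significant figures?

60.073 ÷ (7.0 × 10^3) = 0.00858185714286…
Multiplication/division keeps the fewest significant figures: 60.073 → 5 s.f., 7.0 × 10^3 → 2 s.f.; limit is 2.
Rounded to 2 significant figures: 0.0086.

0.0086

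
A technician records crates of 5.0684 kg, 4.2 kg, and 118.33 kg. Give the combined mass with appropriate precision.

127.6 kg

5.0684 kg + 4.2 kg + 118.33 kg = 127.5984 kg.
Addition/subtraction keeps the fewest decimal places: 5.0684 → 4 decimal places, 4.2 → 1 decimal place, 118.33 → 2 decimal places; limit is 1.
Rounded to 1 decimal place: 127.6 kg.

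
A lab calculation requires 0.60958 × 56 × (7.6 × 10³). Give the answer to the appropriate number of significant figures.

0.60958 × 56 × (7.6 × 10³) = 259437.248
Multiplication/division keeps the fewest significant figures: 0.60958 → 5 s.f., 56 → 2 s.f., 7.6 × 10³ → 2 s.f.; limit is 2.
Rounded to 2 significant figures: 2.6 × 10⁵.

2.6 × 10⁵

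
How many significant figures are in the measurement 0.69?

2

0.69: leading zeros are not significant.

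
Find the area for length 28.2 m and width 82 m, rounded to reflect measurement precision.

2.3 × 10³ m²

area = 28.2 m × 82 m = 2312.4 m².
28.2 has 3 significant figures; 82 has 2.
Division/multiplication keeps the fewest: 2 significant figures.
Rounded: 2.3 × 10³ m².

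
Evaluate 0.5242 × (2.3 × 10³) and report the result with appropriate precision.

1.2 × 10³

0.5242 × (2.3 × 10³) = 1205.66
Multiplication/division keeps the fewest significant figures: 0.5242 → 4 s.f., 2.3 × 10³ → 2 s.f.; limit is 2.
Rounded to 2 significant figures: 1.2 × 10³.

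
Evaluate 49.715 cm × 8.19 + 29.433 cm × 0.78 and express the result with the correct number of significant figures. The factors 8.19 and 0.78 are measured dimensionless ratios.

4.30 × 10^2 cm

49.715 × 8.19 = 407.16585 → 407 cm (3 s.f., last digit at the 10^0 place).
29.433 × 0.78 = 22.95774 → 23 cm (2 s.f., last digit at the 10^0 place).
Sum: 430.12359 cm; keep the coarser place, 10^0.
Result: 4.30 × 10^2 cm.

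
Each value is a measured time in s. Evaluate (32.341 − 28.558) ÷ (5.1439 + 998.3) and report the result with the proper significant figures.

0.003770

32.341 − 28.558 = 3.783, limited to 3 d.p. → 4 s.f.; 5.1439 + 998.3 = 1003.4439, limited to 1 d.p. → 5 s.f.
Carrying full precision, 3.783 ÷ 1003.4439 = 0.00377001644038…; keep min(4, 5) = 4 s.f.
Rounded to 4 significant figures: 0.003770.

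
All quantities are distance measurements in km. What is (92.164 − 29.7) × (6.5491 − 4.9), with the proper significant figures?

92.164 − 29.7 = 62.464, limited to 1 d.p. → 3 s.f.; 6.5491 − 4.9 = 1.6491, limited to 1 d.p. → 2 s.f.
Carrying full precision, 62.464 × 1.6491 = 103.0093824; keep min(3, 2) = 2 s.f.
Rounded to 2 significant figures: 1.0 × 10^2 km².

1.0 × 10^2 km²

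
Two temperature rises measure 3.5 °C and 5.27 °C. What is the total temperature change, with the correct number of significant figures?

3.5 °C + 5.27 °C = 8.77 °C.
Addition/subtraction keeps the fewest decimal places: 3.5 → 1 decimal place, 5.27 → 2 decimal places; limit is 1.
Rounded to 1 decimal place: 8.8 °C.

8.8 °C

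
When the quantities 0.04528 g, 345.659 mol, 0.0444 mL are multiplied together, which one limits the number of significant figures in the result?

0.0444 mL

0.04528 g → 4 s.f.; 345.659 mol → 6 s.f.; 0.0444 mL → 3 s.f.
The fewest is 3 significant figures, from 0.0444 mL.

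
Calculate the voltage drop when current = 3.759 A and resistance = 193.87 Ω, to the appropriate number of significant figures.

728.8 V

voltage drop = 3.759 A × 193.87 Ω = 728.75733 V.
3.759 has 4 significant figures; 193.87 has 5.
Division/multiplication keeps the fewest: 4 significant figures.
Rounded: 728.8 V.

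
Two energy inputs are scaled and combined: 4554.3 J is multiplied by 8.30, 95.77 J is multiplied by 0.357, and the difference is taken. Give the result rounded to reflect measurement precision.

4554.3 × 8.30 = 37800.69 → 3.78 × 10⁴ J (3 s.f., last digit at the 10^2 place).
95.77 × 0.357 = 34.18989 → 34.2 J (3 s.f., last digit at the 10^-1 place).
Difference: 37766.50011 J; keep the coarser place, 10^2.
Result: 3.78 × 10⁴ J.

3.78 × 10⁴ J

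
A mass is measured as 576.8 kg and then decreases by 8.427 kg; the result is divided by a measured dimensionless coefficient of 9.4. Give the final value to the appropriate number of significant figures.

576.8 kg − 8.427 kg = 568.373 kg; the difference is limited to 1 decimal place (4 s.f.).
Carrying full precision, 568.373 ÷ 9.4 = 60.465212766… kg; 9.4 has 2 s.f., so the result keeps min(4, 2) = 2 s.f.
Rounded to 2 significant figures: 60. kg.

60. kg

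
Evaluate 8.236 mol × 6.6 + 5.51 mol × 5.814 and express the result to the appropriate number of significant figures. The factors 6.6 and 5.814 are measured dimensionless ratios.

86 mol

8.236 × 6.6 = 54.3576 → 54 mol (2 s.f., last digit at the 10^0 place).
5.51 × 5.814 = 32.03514 → 32.0 mol (3 s.f., last digit at the 10^-1 place).
Sum: 86.39274 mol; keep the coarser place, 10^0.
Result: 86 mol.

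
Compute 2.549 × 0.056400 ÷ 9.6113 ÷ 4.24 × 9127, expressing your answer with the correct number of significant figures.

2.549 × 0.056400 ÷ 9.6113 ÷ 4.24 × 9127 = 32.1980077205…
Multiplication/division keeps the fewest significant figures: 2.549 → 4 s.f., 0.056400 → 5 s.f., 9.6113 → 5 s.f., 4.24 → 3 s.f., 9127 → 4 s.f.; limit is 3.
Rounded to 3 significant figures: 32.2.

32.2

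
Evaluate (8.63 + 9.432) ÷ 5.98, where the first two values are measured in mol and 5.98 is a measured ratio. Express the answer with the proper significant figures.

8.63 mol + 9.432 mol = 18.062 mol; the sum is limited to 2 decimal places (4 s.f.).
Carrying full precision, 18.062 ÷ 5.98 = 3.02040133779… mol; 5.98 has 3 s.f., so the result keeps min(4, 3) = 3 s.f.
Rounded to 3 significant figures: 3.02 mol.

3.02 mol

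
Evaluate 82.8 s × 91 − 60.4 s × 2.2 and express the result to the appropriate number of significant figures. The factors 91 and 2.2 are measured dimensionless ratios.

82.8 × 91 = 7534.8 → 7.5 × 10³ s (2 s.f., last digit at the 10^2 place).
60.4 × 2.2 = 132.88 → 1.3 × 10² s (2 s.f., last digit at the 10^1 place).
Difference: 7401.92 s; keep the coarser place, 10^2.
Result: 7.4 × 10³ s.

7.4 × 10³ s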